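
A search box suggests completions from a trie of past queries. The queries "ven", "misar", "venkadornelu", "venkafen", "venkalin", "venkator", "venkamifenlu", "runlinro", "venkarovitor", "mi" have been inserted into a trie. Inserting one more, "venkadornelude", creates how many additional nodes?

Walking "venkadornelude" from the root, the first 12 characters ("venkadornelu") follow existing edges; "d" is the first miss.
New nodes needed: |"venkadornelude"| − 12 = 14 − 12 = 2.

2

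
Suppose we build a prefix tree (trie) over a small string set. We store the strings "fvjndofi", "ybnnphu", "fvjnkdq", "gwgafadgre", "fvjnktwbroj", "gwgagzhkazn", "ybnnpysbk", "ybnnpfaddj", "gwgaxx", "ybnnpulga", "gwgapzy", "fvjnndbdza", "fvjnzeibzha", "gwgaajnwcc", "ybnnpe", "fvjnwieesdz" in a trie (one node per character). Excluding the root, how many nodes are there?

86

For each word, the new-node count is its length minus the longest prefix already in the trie:
  "fvjndofi" → 8 new (f, v, j, n, d, o, f, i)
  "ybnnphu" → 7 new (y, b, n, n, p, h, u)
  "fvjnkdq" → prefix "fvjn" already present; 3 new (k, d, q)
  "gwgafadgre" → 10 new (g, w, g, a, f, a, d, g, r, e)
  "fvjnktwbroj" → prefix "fvjnk" already present; 6 new (t, w, b, r, o, j)
  "gwgagzhkazn" → prefix "gwga" already present; 7 new (g, z, h, k, a, z, n)
  "ybnnpysbk" → prefix "ybnnp" already present; 4 new (y, s, b, k)
  "ybnnpfaddj" → prefix "ybnnp" already present; 5 new (f, a, d, d, j)
  "gwgaxx" → prefix "gwga" already present; 2 new (x, x)
  "ybnnpulga" → prefix "ybnnp" already present; 4 new (u, l, g, a)
  "gwgapzy" → prefix "gwga" already present; 3 new (p, z, y)
  "fvjnndbdza" → prefix "fvjn" already present; 6 new (n, d, b, d, z, a)
  "fvjnzeibzha" → prefix "fvjn" already present; 7 new (z, e, i, b, z, h, a)
  "gwgaajnwcc" → prefix "gwga" already present; 6 new (a, j, n, w, c, c)
  "ybnnpe" → prefix "ybnnp" already present; 1 new (e)
  "fvjnwieesdz" → prefix "fvjn" already present; 7 new (w, i, e, e, s, d, z)
Total nodes = 8 + 7 + 3 + 10 + 6 + 7 + 4 + 5 + 2 + 4 + 3 + 6 + 7 + 6 + 1 + 7 = 86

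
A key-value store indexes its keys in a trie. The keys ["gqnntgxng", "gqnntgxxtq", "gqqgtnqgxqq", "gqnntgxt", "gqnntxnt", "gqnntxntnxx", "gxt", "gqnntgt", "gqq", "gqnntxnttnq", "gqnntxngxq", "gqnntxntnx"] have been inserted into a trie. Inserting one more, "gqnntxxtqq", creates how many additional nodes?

Walking "gqnntxxtqq" from the root, the first 6 characters ("gqnntx") follow existing edges; "x" is the first miss.
New nodes needed: |"gqnntxxtqq"| − 6 = 10 − 6 = 4.

4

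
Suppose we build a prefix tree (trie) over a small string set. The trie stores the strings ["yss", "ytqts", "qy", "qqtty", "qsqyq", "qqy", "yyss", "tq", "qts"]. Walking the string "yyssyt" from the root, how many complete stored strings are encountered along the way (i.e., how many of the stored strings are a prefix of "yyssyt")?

Traverse "yyssyt" character by character; count nodes along the way that are marked as word ends.
Prefixes of the query that are stored words: "yyss"
Count: 1

1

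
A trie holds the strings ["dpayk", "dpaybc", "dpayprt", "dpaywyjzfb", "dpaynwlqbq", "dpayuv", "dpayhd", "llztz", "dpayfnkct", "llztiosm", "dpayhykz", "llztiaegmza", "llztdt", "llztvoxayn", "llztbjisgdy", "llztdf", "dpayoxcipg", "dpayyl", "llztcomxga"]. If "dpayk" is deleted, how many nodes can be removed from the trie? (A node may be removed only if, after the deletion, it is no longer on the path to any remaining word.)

1

A node on "dpayk"'s path can go only if nothing else ends at it or branches off below it.
The suffix "k" (1 node) is used only by "dpayk"; the node for "dpay" still has the child "b", so pruning stops there.
Nodes removed: 1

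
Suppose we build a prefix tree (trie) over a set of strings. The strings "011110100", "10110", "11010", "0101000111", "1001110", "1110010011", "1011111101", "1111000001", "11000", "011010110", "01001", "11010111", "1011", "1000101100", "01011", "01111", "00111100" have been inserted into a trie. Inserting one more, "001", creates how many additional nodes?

Every character of "001" already lies on an existing path (it is a prefix of some stored word).
No new nodes are needed: 0.

0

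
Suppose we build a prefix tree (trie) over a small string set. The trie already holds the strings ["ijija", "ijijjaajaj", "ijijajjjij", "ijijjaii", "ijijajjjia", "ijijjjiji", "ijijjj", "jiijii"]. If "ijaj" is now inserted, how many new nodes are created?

Walking "ijaj" from the root, the first 2 characters ("ij") follow existing edges; "a" is the first miss.
New nodes needed: |"ijaj"| − 2 = 4 − 2 = 2.

2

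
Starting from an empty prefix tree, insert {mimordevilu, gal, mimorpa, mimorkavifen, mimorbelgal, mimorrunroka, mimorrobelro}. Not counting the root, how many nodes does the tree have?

Trace insertions, counting only characters that open a new branch:
  "mimordevilu" → 11 new (m, i, m, o, r, d, e, v, i, l, u)
  "gal" → 3 new (g, a, l)
  "mimorpa" → prefix "mimor" already present; 2 new (p, a)
  "mimorkavifen" → prefix "mimor" already present; 7 new (k, a, v, i, f, e, n)
  "mimorbelgal" → prefix "mimor" already present; 6 new (b, e, l, g, a, l)
  "mimorrunroka" → prefix "mimor" already present; 7 new (r, u, n, r, o, k, a)
  "mimorrobelro" → prefix "mimorr" already present; 6 new (o, b, e, l, r, o)
Total nodes = 11 + 3 + 2 + 7 + 6 + 7 + 6 = 42

42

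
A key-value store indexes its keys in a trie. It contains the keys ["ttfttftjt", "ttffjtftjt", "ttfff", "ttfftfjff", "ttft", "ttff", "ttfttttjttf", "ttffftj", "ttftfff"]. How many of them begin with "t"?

9

Walk to "t"; the words in its subtree are exactly those with that prefix.
Matches: "ttff", "ttfff", "ttffftj", "ttffjtftjt", "ttfftfjff", "ttft", "ttftfff", "ttfttftjt", "ttfttttjttf"
Count: 9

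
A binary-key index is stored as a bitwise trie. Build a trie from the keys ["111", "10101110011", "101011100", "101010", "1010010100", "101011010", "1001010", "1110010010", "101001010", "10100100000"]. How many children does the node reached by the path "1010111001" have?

Follow the path "1010111001" to its node, then look at its outgoing edges.
Characters that immediately follow "1010111001" among the stored strings: {1}.
That node has 1 child edge.

1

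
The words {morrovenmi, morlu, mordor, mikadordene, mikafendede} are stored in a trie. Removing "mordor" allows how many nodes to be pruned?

3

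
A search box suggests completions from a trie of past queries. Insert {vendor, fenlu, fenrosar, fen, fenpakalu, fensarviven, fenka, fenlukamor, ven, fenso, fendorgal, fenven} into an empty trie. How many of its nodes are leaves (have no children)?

9

Leaves are exactly the stored words that no other stored word extends.
Those words: "fendorgal", "fenka", "fenlukamor", "fenpakalu", "fenrosar", "fensarviven", "fenso", "fenven", "vendor"
Leaf count: 9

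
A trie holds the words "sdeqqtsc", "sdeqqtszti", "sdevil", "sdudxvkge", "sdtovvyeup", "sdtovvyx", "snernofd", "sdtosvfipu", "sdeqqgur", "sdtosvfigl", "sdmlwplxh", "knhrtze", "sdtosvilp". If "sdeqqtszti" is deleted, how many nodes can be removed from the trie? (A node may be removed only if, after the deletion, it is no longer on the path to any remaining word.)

A node on "sdeqqtszti"'s path can go only if nothing else ends at it or branches off below it.
The suffix "zti" (3 nodes) is used only by "sdeqqtszti"; the node for "sdeqqts" still has the child "c", so pruning stops there.
Nodes removed: 3

3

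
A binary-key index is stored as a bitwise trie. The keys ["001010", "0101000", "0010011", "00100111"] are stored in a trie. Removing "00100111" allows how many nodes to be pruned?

1

After clearing the end-marker at "00100111", prune upward until reaching a node still needed by another word.
The suffix "1" (1 node) is used only by "00100111"; "0010011" is itself a stored word, so pruning stops there.
Nodes removed: 1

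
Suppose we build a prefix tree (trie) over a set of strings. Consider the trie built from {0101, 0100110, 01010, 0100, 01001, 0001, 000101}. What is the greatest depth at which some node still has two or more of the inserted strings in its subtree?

The deepest shared node is where two words last agree before diverging.
"01001" and "0100110" agree on "01001" (5 characters) before diverging; nothing deeper is shared.
Longest shared-prefix length: 5

5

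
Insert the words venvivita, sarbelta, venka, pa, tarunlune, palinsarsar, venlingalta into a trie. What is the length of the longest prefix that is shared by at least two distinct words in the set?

3

Equivalently: take the maximum, over all pairs, of their longest common prefix length.
e.g. "venka" and "venlingalta" share the prefix "ven" of length 3; no pair shares a longer one.
Longest shared-prefix length: 3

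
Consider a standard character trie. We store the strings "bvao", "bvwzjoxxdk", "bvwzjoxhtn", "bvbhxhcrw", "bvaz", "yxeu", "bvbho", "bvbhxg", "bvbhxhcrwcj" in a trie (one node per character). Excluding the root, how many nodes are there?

Trie structure (* marks end of a word):
(root)
├─ b
│  └─ v
│     ├─ a
│     │  ├─ o *
│     │  └─ z *
│     ├─ b
│     │  └─ h
│     │     ├─ o *
│     │     └─ x
│     │        ├─ g *
│     │        └─ h
│     │           └─ c
│     │              └─ r
│     │                 └─ w *
│     │                    └─ c
│     │                       └─ j *
│     └─ w
│        └─ z
│           └─ j
│              └─ o
│                 └─ x
│                    ├─ h
│                    │  └─ t
│                    │     └─ n *
│                    └─ x
│                       └─ d
│                          └─ k *
└─ y
   └─ x
      └─ e
         └─ u *
Counting every labelled node above: 31.

31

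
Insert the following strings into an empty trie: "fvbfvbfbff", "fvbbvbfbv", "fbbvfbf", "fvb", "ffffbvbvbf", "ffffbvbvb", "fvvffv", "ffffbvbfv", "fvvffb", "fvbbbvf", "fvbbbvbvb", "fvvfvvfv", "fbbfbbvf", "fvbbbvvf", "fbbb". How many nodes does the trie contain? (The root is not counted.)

56

For each word, the new-node count is its length minus the longest prefix already in the trie:
  "fvbfvbfbff" → 10 new (f, v, b, f, v, b, f, b, f, f)
  "fvbbvbfbv" → prefix "fvb" already present; 6 new (b, v, b, f, b, v)
  "fbbvfbf" → prefix "f" already present; 6 new (b, b, v, f, b, f)
  "fvb" → prefix "fvb" already present; 0 new (none)
  "ffffbvbvbf" → prefix "f" already present; 9 new (f, f, f, b, v, b, v, b, f)
  "ffffbvbvb" → prefix "ffffbvbvb" already present; 0 new (none)
  "fvvffv" → prefix "fv" already present; 4 new (v, f, f, v)
  "ffffbvbfv" → prefix "ffffbvb" already present; 2 new (f, v)
  "fvvffb" → prefix "fvvff" already present; 1 new (b)
  "fvbbbvf" → prefix "fvbb" already present; 3 new (b, v, f)
  "fvbbbvbvb" → prefix "fvbbbv" already present; 3 new (b, v, b)
  "fvvfvvfv" → prefix "fvvf" already present; 4 new (v, v, f, v)
  "fbbfbbvf" → prefix "fbb" already present; 5 new (f, b, b, v, f)
  "fvbbbvvf" → prefix "fvbbbv" already present; 2 new (v, f)
  "fbbb" → prefix "fbb" already present; 1 new (b)
Total nodes = 10 + 6 + 6 + 0 + 9 + 0 + 4 + 2 + 1 + 3 + 3 + 4 + 5 + 2 + 1 = 56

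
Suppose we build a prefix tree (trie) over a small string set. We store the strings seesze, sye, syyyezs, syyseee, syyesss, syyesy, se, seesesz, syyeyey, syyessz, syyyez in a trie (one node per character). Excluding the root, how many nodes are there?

Trie structure (* marks end of a word):
(root)
└─ s
   ├─ e *
   │  └─ e
   │     └─ s
   │        ├─ e
   │        │  └─ s
   │        │     └─ z *
   │        └─ z
   │           └─ e *
   └─ y
      ├─ e *
      └─ y
         ├─ e
         │  ├─ s
         │  │  ├─ s
         │  │  │  ├─ s *
         │  │  │  └─ z *
         │  │  └─ y *
         │  └─ y
         │     └─ e
         │        └─ y *
         ├─ s
         │  └─ e
         │     └─ e
         │        └─ e *
         └─ y
            └─ e
               └─ z *
                  └─ s *
Counting every labelled node above: 29.

29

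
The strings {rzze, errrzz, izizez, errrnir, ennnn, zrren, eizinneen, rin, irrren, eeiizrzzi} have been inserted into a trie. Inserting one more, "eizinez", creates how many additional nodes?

2

Walking "eizinez" from the root, the first 5 characters ("eizin") follow existing edges; "e" is the first miss.
So 7 − 5 = 2 new nodes.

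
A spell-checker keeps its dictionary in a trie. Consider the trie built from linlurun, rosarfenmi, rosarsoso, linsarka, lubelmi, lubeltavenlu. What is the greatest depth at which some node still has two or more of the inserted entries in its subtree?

5

Look for the deepest trie node that still has at least two words in its subtree.
e.g. "lubelmi" and "lubeltavenlu" share the prefix "lubel" of length 5; no pair shares a longer one.
Longest shared-prefix length: 5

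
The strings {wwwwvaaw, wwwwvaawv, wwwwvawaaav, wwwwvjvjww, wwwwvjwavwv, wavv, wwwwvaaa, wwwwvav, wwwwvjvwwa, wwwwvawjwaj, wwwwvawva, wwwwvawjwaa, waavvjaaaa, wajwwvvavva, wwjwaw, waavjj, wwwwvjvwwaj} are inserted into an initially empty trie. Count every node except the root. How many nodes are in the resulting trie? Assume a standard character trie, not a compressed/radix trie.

63

For each word, the new-node count is its length minus the longest prefix already in the trie:
  "wwwwvaaw" → 8 new (w, w, w, w, v, a, a, w)
  "wwwwvaawv" → prefix "wwwwvaaw" already present; 1 new (v)
  "wwwwvawaaav" → prefix "wwwwva" already present; 5 new (w, a, a, a, v)
  "wwwwvjvjww" → prefix "wwwwv" already present; 5 new (j, v, j, w, w)
  "wwwwvjwavwv" → prefix "wwwwvj" already present; 5 new (w, a, v, w, v)
  "wavv" → prefix "w" already present; 3 new (a, v, v)
  "wwwwvaaa" → prefix "wwwwvaa" already present; 1 new (a)
  "wwwwvav" → prefix "wwwwva" already present; 1 new (v)
  "wwwwvjvwwa" → prefix "wwwwvjv" already present; 3 new (w, w, a)
  "wwwwvawjwaj" → prefix "wwwwvaw" already present; 4 new (j, w, a, j)
  "wwwwvawva" → prefix "wwwwvaw" already present; 2 new (v, a)
  "wwwwvawjwaa" → prefix "wwwwvawjwa" already present; 1 new (a)
  "waavvjaaaa" → prefix "wa" already present; 8 new (a, v, v, j, a, a, a, a)
  "wajwwvvavva" → prefix "wa" already present; 9 new (j, w, w, v, v, a, v, v, a)
  "wwjwaw" → prefix "ww" already present; 4 new (j, w, a, w)
  "waavjj" → prefix "waav" already present; 2 new (j, j)
  "wwwwvjvwwaj" → prefix "wwwwvjvwwa" already present; 1 new (j)
Total nodes = 8 + 1 + 5 + 5 + 5 + 3 + 1 + 1 + 3 + 4 + 2 + 1 + 8 + 9 + 4 + 2 + 1 = 63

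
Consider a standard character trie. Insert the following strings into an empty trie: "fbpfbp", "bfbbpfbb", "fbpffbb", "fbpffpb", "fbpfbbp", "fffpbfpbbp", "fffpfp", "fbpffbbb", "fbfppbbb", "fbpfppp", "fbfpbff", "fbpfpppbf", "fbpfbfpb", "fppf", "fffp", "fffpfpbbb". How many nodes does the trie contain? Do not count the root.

56

Trace insertions, counting only characters that open a new branch:
  "fbpfbp" → 6 new (f, b, p, f, b, p)
  "bfbbpfbb" → 8 new (b, f, b, b, p, f, b, b)
  "fbpffbb" → prefix "fbpf" already present; 3 new (f, b, b)
  "fbpffpb" → prefix "fbpff" already present; 2 new (p, b)
  "fbpfbbp" → prefix "fbpfb" already present; 2 new (b, p)
  "fffpbfpbbp" → prefix "f" already present; 9 new (f, f, p, b, f, p, b, b, p)
  "fffpfp" → prefix "fffp" already present; 2 new (f, p)
  "fbpffbbb" → prefix "fbpffbb" already present; 1 new (b)
  "fbfppbbb" → prefix "fb" already present; 6 new (f, p, p, b, b, b)
  "fbpfppp" → prefix "fbpf" already present; 3 new (p, p, p)
  "fbfpbff" → prefix "fbfp" already present; 3 new (b, f, f)
  "fbpfpppbf" → prefix "fbpfppp" already present; 2 new (b, f)
  "fbpfbfpb" → prefix "fbpfb" already present; 3 new (f, p, b)
  "fppf" → prefix "f" already present; 3 new (p, p, f)
  "fffp" → prefix "fffp" already present; 0 new (none)
  "fffpfpbbb" → prefix "fffpfp" already present; 3 new (b, b, b)
Total nodes = 6 + 8 + 3 + 2 + 2 + 9 + 2 + 1 + 6 + 3 + 3 + 2 + 3 + 3 + 0 + 3 = 56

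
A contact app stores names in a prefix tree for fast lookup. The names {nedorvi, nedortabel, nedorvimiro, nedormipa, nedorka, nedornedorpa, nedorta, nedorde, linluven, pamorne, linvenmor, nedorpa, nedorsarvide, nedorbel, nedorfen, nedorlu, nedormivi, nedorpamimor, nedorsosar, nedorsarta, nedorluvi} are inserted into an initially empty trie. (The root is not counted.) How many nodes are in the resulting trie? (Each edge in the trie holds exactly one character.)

84

For each word, the new-node count is its length minus the longest prefix already in the trie:
  "nedorvi" → 7 new (n, e, d, o, r, v, i)
  "nedortabel" → prefix "nedor" already present; 5 new (t, a, b, e, l)
  "nedorvimiro" → prefix "nedorvi" already present; 4 new (m, i, r, o)
  "nedormipa" → prefix "nedor" already present; 4 new (m, i, p, a)
  "nedorka" → prefix "nedor" already present; 2 new (k, a)
  "nedornedorpa" → prefix "nedor" already present; 7 new (n, e, d, o, r, p, a)
  "nedorta" → prefix "nedorta" already present; 0 new (none)
  "nedorde" → prefix "nedor" already present; 2 new (d, e)
  "linluven" → 8 new (l, i, n, l, u, v, e, n)
  "pamorne" → 7 new (p, a, m, o, r, n, e)
  "linvenmor" → prefix "lin" already present; 6 new (v, e, n, m, o, r)
  "nedorpa" → prefix "nedor" already present; 2 new (p, a)
  "nedorsarvide" → prefix "nedor" already present; 7 new (s, a, r, v, i, d, e)
  "nedorbel" → prefix "nedor" already present; 3 new (b, e, l)
  "nedorfen" → prefix "nedor" already present; 3 new (f, e, n)
  "nedorlu" → prefix "nedor" already present; 2 new (l, u)
  "nedormivi" → prefix "nedormi" already present; 2 new (v, i)
  "nedorpamimor" → prefix "nedorpa" already present; 5 new (m, i, m, o, r)
  "nedorsosar" → prefix "nedors" already present; 4 new (o, s, a, r)
  "nedorsarta" → prefix "nedorsar" already present; 2 new (t, a)
  "nedorluvi" → prefix "nedorlu" already present; 2 new (v, i)
Total nodes = 7 + 5 + 4 + 4 + 2 + 7 + 0 + 2 + 8 + 7 + 6 + 2 + 7 + 3 + 3 + 2 + 2 + 5 + 4 + 2 + 2 = 84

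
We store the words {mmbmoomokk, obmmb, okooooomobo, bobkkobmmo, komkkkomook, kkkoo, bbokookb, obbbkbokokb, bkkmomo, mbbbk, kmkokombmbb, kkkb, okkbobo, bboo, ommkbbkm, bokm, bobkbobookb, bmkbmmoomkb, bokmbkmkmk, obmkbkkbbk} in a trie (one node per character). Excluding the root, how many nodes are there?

Count nodes per top-level branch (shared prefixes stored once):
  'b'-branch (bbokookb, bboo, bkkmomo, bmkbmmoomkb, bobkbobookb, bobkkobmmo, bokm, bokmbkmkmk): 49 nodes
  'k'-branch (kkkb, kkkoo, kmkokombmbb, komkkkomook): 26 nodes
  'm'-branch (mbbbk, mmbmoomokk): 14 nodes
  'o'-branch (obbbkbokokb, obmkbkkbbk, obmmb, okkbobo, okooooomobo, ommkbbkm): 43 nodes
Sum: 132

132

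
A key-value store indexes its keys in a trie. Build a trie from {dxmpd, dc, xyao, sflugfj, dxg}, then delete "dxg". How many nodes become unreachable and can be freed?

A node on "dxg"'s path can go only if nothing else ends at it or branches off below it.
The suffix "g" (1 node) is used only by "dxg"; the node for "dx" still has the child "m", so pruning stops there.
Nodes removed: 1

1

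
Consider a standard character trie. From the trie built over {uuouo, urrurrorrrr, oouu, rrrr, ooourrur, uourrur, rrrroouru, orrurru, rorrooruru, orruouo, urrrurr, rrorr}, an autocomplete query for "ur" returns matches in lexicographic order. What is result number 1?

DFS of the "ur" subtree visits, in order: "urrrurr", "urrurrorrrr"
The 1st is urrrurr.

urrrurr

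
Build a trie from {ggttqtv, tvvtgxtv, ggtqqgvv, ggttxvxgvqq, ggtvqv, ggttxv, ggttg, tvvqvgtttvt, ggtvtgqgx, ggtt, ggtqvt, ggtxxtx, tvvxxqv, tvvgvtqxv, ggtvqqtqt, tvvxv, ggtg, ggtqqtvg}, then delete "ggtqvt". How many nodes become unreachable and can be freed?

A node on "ggtqvt"'s path can go only if nothing else ends at it or branches off below it.
The suffix "vt" (2 nodes) is used only by "ggtqvt"; the node for "ggtq" still has the child "q", so pruning stops there.
Nodes removed: 2

2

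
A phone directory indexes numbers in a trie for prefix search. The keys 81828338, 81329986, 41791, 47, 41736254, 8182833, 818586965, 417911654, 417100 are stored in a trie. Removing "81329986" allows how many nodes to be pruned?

A node on "81329986"'s path can go only if nothing else ends at it or branches off below it.
The suffix "329986" (6 nodes) is used only by "81329986"; the node for "81" still has the child "8", so pruning stops there.
Nodes removed: 6

6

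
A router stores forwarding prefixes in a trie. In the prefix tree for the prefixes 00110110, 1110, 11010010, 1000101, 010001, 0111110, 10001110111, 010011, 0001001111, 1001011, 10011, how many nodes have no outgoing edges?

Leaves are exactly the stored words that no other stored word extends.
Those words: "0001001111", "00110110", "010001", "010011", "0111110", "1000101", "10001110111", "1001011", "10011", "11010010", "1110"
Leaf count: 11

11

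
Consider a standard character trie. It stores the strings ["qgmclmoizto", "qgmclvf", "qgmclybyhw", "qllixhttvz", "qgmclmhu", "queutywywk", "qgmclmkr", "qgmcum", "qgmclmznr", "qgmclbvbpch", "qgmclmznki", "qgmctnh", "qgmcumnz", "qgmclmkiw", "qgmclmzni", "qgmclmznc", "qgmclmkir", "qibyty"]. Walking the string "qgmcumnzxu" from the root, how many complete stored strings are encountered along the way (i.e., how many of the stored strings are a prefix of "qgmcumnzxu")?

Walk "qgmcumnzxu" from the root; an end-of-word marker is hit whenever a stored word is a prefix of "qgmcumnzxu".
Prefixes of the query that are stored words: "qgmcum", "qgmcumnz"
Count: 2

2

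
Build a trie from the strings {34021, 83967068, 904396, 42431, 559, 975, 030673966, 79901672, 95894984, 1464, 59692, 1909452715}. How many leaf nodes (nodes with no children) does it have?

A leaf is a node with no children — equivalently, the end of a word that is not a proper prefix of any other stored word.
Those words: "030673966", "1464", "1909452715", "34021", "42431", "559", "59692", "79901672", "83967068", "904396", "95894984", "975"
Leaf count: 12

12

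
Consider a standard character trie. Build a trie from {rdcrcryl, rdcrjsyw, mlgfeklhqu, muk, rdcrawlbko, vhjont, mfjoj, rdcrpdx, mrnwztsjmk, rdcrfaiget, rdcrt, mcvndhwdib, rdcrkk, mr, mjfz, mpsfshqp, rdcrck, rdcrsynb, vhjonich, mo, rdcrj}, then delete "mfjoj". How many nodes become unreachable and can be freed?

After clearing the end-marker at "mfjoj", prune upward until reaching a node still needed by another word.
The suffix "fjoj" (4 nodes) is used only by "mfjoj"; the node for "m" still has the child "l", so pruning stops there.
Nodes removed: 4

4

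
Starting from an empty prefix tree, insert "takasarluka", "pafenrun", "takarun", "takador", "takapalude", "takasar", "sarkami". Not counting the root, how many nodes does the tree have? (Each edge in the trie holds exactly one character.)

Count nodes per top-level branch (shared prefixes stored once):
  'p'-branch (pafenrun): 8 nodes
  's'-branch (sarkami): 7 nodes
  't'-branch (takador, takapalude, takarun, takasar, takasarluka): 23 nodes
Sum: 38

38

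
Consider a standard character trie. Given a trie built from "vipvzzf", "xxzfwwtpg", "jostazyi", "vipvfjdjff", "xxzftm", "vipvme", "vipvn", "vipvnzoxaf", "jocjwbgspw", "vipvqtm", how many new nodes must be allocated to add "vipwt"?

The longest prefix of "vipwt" already in the trie is "vip" (length 3).
New nodes needed: |"vipwt"| − 3 = 5 − 3 = 2.

2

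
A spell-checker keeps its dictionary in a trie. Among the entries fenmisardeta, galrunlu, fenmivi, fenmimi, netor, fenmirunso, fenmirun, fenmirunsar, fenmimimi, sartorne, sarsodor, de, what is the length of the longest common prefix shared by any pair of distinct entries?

The deepest shared node is where two words last agree before diverging.
e.g. "fenmirunsar" and "fenmirunso" share the prefix "fenmiruns" of length 9; no pair shares a longer one.
Longest shared-prefix length: 9

9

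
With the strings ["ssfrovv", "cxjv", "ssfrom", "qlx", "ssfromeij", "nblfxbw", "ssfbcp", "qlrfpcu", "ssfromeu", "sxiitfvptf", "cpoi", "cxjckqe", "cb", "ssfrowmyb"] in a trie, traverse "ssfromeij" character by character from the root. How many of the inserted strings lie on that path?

2

Walk "ssfromeij" from the root; an end-of-word marker is hit whenever a stored word is a prefix of "ssfromeij".
Prefixes of the query that are stored words: "ssfrom", "ssfromeij"
Count: 2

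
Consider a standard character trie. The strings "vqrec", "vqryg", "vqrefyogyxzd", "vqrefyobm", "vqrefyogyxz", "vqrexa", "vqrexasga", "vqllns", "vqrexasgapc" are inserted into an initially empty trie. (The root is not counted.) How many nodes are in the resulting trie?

Count nodes per top-level branch (shared prefixes stored once):
  'v'-branch (vqllns, vqrec, vqrefyobm, vqrefyogyxz, vqrefyogyxzd, vqrexa, vqrexasga, vqrexasgapc, vqryg): 28 nodes
Sum: 28

28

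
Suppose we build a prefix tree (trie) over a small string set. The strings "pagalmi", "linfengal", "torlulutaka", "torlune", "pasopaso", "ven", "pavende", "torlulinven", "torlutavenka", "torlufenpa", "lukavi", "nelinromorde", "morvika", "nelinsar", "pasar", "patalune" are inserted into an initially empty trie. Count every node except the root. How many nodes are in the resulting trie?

Trace insertions, counting only characters that open a new branch:
  "pagalmi" → 7 new (p, a, g, a, l, m, i)
  "linfengal" → 9 new (l, i, n, f, e, n, g, a, l)
  "torlulutaka" → 11 new (t, o, r, l, u, l, u, t, a, k, a)
  "torlune" → prefix "torlu" already present; 2 new (n, e)
  "pasopaso" → prefix "pa" already present; 6 new (s, o, p, a, s, o)
  "ven" → 3 new (v, e, n)
  "pavende" → prefix "pa" already present; 5 new (v, e, n, d, e)
  "torlulinven" → prefix "torlul" already present; 5 new (i, n, v, e, n)
  "torlutavenka" → prefix "torlu" already present; 7 new (t, a, v, e, n, k, a)
  "torlufenpa" → prefix "torlu" already present; 5 new (f, e, n, p, a)
  "lukavi" → prefix "l" already present; 5 new (u, k, a, v, i)
  "nelinromorde" → 12 new (n, e, l, i, n, r, o, m, o, r, d, e)
  "morvika" → 7 new (m, o, r, v, i, k, a)
  "nelinsar" → prefix "nelin" already present; 3 new (s, a, r)
  "pasar" → prefix "pas" already present; 2 new (a, r)
  "patalune" → prefix "pa" already present; 6 new (t, a, l, u, n, e)
Total nodes = 7 + 9 + 11 + 2 + 6 + 3 + 5 + 5 + 7 + 5 + 5 + 12 + 7 + 3 + 2 + 6 = 95

95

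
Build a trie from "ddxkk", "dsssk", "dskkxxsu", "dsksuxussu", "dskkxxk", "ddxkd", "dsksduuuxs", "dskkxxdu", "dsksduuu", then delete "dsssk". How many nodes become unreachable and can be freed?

3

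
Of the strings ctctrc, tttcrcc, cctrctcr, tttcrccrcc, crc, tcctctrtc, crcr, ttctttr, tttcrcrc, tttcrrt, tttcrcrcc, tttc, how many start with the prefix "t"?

8

Traverse to the node for "t", then collect every word in that subtree.
Matches: "tcctctrtc", "ttctttr", "tttc", "tttcrcc", "tttcrccrcc", "tttcrcrc", "tttcrcrcc", "tttcrrt"
Count: 8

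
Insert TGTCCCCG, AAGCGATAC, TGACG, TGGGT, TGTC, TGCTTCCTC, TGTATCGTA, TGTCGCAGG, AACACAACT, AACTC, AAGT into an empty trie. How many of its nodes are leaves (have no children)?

Leaves are exactly the stored words that no other stored word extends.
Those words: "AACACAACT", "AACTC", "AAGCGATAC", "AAGT", "TGACG", "TGCTTCCTC", "TGGGT", "TGTATCGTA", "TGTCCCCG", "TGTCGCAGG"
Leaf count: 10

10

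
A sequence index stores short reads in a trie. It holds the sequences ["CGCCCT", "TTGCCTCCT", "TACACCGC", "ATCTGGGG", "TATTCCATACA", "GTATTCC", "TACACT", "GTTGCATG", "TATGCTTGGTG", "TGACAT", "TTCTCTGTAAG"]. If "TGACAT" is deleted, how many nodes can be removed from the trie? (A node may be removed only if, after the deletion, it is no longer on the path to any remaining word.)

A node on "TGACAT"'s path can go only if nothing else ends at it or branches off below it.
The suffix "GACAT" (5 nodes) is used only by "TGACAT"; the node for "T" still has the child "T", so pruning stops there.
Nodes removed: 5

5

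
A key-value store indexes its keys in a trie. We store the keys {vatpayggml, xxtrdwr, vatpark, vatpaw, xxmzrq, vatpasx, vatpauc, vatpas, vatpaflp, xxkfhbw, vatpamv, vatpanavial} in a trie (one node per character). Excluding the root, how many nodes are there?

44

Insert word by word; a character creates a node only if that edge doesn't already exist:
  "vatpayggml" → 10 new (v, a, t, p, a, y, g, g, m, l)
  "xxtrdwr" → 7 new (x, x, t, r, d, w, r)
  "vatpark" → prefix "vatpa" already present; 2 new (r, k)
  "vatpaw" → prefix "vatpa" already present; 1 new (w)
  "xxmzrq" → prefix "xx" already present; 4 new (m, z, r, q)
  "vatpasx" → prefix "vatpa" already present; 2 new (s, x)
  "vatpauc" → prefix "vatpa" already present; 2 new (u, c)
  "vatpas" → prefix "vatpas" already present; 0 new (none)
  "vatpaflp" → prefix "vatpa" already present; 3 new (f, l, p)
  "xxkfhbw" → prefix "xx" already present; 5 new (k, f, h, b, w)
  "vatpamv" → prefix "vatpa" already present; 2 new (m, v)
  "vatpanavial" → prefix "vatpa" already present; 6 new (n, a, v, i, a, l)
Total nodes = 10 + 7 + 2 + 1 + 4 + 2 + 2 + 0 + 3 + 5 + 2 + 6 = 44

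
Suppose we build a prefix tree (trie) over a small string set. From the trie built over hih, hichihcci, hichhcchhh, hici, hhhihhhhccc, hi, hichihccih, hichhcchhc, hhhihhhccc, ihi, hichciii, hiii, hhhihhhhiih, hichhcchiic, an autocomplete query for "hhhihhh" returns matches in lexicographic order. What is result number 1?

Words with prefix "hhhihhh", in lexicographic order: "hhhihhhccc", "hhhihhhhccc", "hhhihhhhiih"
The 1st is hhhihhhccc.

hhhihhhccc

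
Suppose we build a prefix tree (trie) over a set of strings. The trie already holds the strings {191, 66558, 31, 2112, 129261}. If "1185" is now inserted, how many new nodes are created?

Walking "1185" from the root, the first 1 characters ("1") follow existing edges; "1" is the first miss.
So 4 − 1 = 3 new nodes.

3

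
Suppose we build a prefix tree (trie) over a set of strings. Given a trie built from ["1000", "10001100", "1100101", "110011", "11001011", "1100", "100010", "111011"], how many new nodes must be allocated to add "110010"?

0

"110010" is already a full path in the trie; only an end-marker is added.
No new nodes are needed: 0.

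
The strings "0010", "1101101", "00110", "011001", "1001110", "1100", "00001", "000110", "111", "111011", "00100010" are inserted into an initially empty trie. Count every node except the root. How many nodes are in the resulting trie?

Count nodes per top-level branch (shared prefixes stored once):
  '0'-branch (00001, 000110, 0010, 00100010, 00110, 011001): 21 nodes
  '1'-branch (1001110, 1100, 1101101, 111, 111011): 18 nodes
Sum: 39

39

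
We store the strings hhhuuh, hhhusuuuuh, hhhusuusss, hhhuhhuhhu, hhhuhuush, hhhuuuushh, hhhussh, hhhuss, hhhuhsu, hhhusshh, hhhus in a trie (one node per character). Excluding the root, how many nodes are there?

35

Trie structure (* marks end of a word):
(root)
└─ h
   └─ h
      └─ h
         └─ u
            ├─ h
            │  ├─ h
            │  │  └─ u
            │  │     └─ h
            │  │        └─ h
            │  │           └─ u *
            │  ├─ s
            │  │  └─ u *
            │  └─ u
            │     └─ u
            │        └─ s
            │           └─ h *
            ├─ s *
            │  ├─ s *
            │  │  └─ h *
            │  │     └─ h *
            │  └─ u
            │     └─ u
            │        ├─ s
            │        │  └─ s
            │        │     └─ s *
            │        └─ u
            │           └─ u
            │              └─ h *
            └─ u
               ├─ h *
               └─ u
                  └─ u
                     └─ s
                        └─ h
                           └─ h *
Counting every labelled node above: 35.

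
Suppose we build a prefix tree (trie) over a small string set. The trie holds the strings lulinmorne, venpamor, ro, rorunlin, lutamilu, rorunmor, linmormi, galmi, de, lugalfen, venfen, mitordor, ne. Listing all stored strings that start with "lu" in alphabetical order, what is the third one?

lutamilu

Filter for "lu…" and sort: "lugalfen", "lulinmorne", "lutamilu"
The 3rd is lutamilu.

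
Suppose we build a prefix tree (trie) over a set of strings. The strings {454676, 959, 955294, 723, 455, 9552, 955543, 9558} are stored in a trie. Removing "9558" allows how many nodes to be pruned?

1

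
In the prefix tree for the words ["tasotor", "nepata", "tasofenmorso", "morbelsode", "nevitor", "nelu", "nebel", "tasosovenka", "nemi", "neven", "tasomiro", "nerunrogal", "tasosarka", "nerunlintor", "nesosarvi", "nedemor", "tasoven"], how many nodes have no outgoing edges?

17

Leaves are exactly the stored words that no other stored word extends.
Those words: "morbelsode", "nebel", "nedemor", "nelu", "nemi", "nepata", "nerunlintor", "nerunrogal", "nesosarvi", "neven", "nevitor", "tasofenmorso", "tasomiro", "tasosarka", "tasosovenka", "tasotor", "tasoven"
Leaf count: 17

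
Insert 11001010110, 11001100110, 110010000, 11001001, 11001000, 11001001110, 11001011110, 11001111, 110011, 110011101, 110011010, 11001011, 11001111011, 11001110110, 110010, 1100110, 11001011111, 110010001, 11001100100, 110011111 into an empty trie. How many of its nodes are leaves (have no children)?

A leaf is a node with no children — equivalently, the end of a word that is not a proper prefix of any other stored word.
Those words: "110010000", "110010001", "11001001110", "11001010110", "11001011110", "11001011111", "11001100100", "11001100110", "110011010", "11001110110", "11001111011", "110011111"
Leaf count: 12

12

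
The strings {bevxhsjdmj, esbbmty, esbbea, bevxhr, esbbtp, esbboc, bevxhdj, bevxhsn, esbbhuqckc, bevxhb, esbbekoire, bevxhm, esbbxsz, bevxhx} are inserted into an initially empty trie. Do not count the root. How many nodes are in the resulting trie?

44

Insert word by word; a character creates a node only if that edge doesn't already exist:
  "bevxhsjdmj" → 10 new (b, e, v, x, h, s, j, d, m, j)
  "esbbmty" → 7 new (e, s, b, b, m, t, y)
  "esbbea" → prefix "esbb" already present; 2 new (e, a)
  "bevxhr" → prefix "bevxh" already present; 1 new (r)
  "esbbtp" → prefix "esbb" already present; 2 new (t, p)
  "esbboc" → prefix "esbb" already present; 2 new (o, c)
  "bevxhdj" → prefix "bevxh" already present; 2 new (d, j)
  "bevxhsn" → prefix "bevxhs" already present; 1 new (n)
  "esbbhuqckc" → prefix "esbb" already present; 6 new (h, u, q, c, k, c)
  "bevxhb" → prefix "bevxh" already present; 1 new (b)
  "esbbekoire" → prefix "esbbe" already present; 5 new (k, o, i, r, e)
  "bevxhm" → prefix "bevxh" already present; 1 new (m)
  "esbbxsz" → prefix "esbb" already present; 3 new (x, s, z)
  "bevxhx" → prefix "bevxh" already present; 1 new (x)
Total nodes = 10 + 7 + 2 + 1 + 2 + 2 + 2 + 1 + 6 + 1 + 5 + 1 + 3 + 1 = 44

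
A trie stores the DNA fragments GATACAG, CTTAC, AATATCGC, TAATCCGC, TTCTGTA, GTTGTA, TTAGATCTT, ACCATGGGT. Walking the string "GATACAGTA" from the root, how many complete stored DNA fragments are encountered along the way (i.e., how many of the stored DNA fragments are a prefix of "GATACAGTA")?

1

Check each prefix of "GATACAGTA" against the stored set — each match is an end-marker on the path.
Prefixes of the query that are stored words: "GATACAG"
Count: 1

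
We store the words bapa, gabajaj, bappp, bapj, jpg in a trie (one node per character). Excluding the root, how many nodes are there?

Insert word by word; a character creates a node only if that edge doesn't already exist:
  "bapa" → 4 new (b, a, p, a)
  "gabajaj" → 7 new (g, a, b, a, j, a, j)
  "bappp" → prefix "bap" already present; 2 new (p, p)
  "bapj" → prefix "bap" already present; 1 new (j)
  "jpg" → 3 new (j, p, g)
Total nodes = 4 + 7 + 2 + 1 + 3 = 17

17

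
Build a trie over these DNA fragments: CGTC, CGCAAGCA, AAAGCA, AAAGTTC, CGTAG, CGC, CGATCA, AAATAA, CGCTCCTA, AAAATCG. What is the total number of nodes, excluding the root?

Trie structure (* marks end of a word):
(root)
├─ A
│  └─ A
│     └─ A
│        ├─ A
│        │  └─ T
│        │     └─ C
│        │        └─ G *
│        ├─ G
│        │  ├─ C
│        │  │  └─ A *
│        │  └─ T
│        │     └─ T
│        │        └─ C *
│        └─ T
│           └─ A
│              └─ A *
└─ C
   └─ G
      ├─ A
      │  └─ T
      │     └─ C
      │        └─ A *
      ├─ C *
      │  ├─ A
      │  │  └─ A
      │  │     └─ G
      │  │        └─ C
      │  │           └─ A *
      │  └─ T
      │     └─ C
      │        └─ C
      │           └─ T
      │              └─ A *
      └─ T
         ├─ A
         │  └─ G *
         └─ C *
Counting every labelled node above: 37.

37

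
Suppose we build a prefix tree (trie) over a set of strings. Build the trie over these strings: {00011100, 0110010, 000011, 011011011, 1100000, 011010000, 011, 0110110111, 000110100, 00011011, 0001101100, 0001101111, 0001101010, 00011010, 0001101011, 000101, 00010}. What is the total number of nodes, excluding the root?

Count nodes per top-level branch (shared prefixes stored once):
  '0'-branch (000011, 00010, 000101, 00011010, 000110100, 0001101010, 0001101011, 00011011, 0001101100, 0001101111, 00011100, 011, 0110010, 011010000, 011011011, 0110110111): 41 nodes
  '1'-branch (1100000): 7 nodes
Sum: 48

48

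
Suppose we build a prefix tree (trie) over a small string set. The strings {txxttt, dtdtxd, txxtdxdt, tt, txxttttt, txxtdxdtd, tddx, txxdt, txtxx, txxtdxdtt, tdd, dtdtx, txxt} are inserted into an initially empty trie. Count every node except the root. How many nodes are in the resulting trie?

29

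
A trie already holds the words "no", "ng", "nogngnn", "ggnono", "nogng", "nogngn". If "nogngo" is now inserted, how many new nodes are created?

1

The longest prefix of "nogngo" already in the trie is "nogng" (length 5).
New nodes needed: |"nogngo"| − 5 = 6 − 5 = 1.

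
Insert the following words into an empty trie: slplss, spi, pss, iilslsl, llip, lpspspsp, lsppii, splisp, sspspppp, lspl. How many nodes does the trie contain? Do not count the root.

46

Count nodes per top-level branch (shared prefixes stored once):
  'i'-branch (iilslsl): 7 nodes
  'l'-branch (llip, lpspspsp, lspl, lsppii): 17 nodes
  'p'-branch (pss): 3 nodes
  's'-branch (slplss, spi, splisp, sspspppp): 19 nodes
Sum: 46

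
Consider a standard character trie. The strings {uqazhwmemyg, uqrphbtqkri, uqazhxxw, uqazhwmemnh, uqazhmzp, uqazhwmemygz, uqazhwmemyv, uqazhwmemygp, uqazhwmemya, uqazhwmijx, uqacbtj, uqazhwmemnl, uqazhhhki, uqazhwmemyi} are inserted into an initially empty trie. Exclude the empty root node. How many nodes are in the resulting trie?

Trace insertions, counting only characters that open a new branch:
  "uqazhwmemyg" → 11 new (u, q, a, z, h, w, m, e, m, y, g)
  "uqrphbtqkri" → prefix "uq" already present; 9 new (r, p, h, b, t, q, k, r, i)
  "uqazhxxw" → prefix "uqazh" already present; 3 new (x, x, w)
  "uqazhwmemnh" → prefix "uqazhwmem" already present; 2 new (n, h)
  "uqazhmzp" → prefix "uqazh" already present; 3 new (m, z, p)
  "uqazhwmemygz" → prefix "uqazhwmemyg" already present; 1 new (z)
  "uqazhwmemyv" → prefix "uqazhwmemy" already present; 1 new (v)
  "uqazhwmemygp" → prefix "uqazhwmemyg" already present; 1 new (p)
  "uqazhwmemya" → prefix "uqazhwmemy" already present; 1 new (a)
  "uqazhwmijx" → prefix "uqazhwm" already present; 3 new (i, j, x)
  "uqacbtj" → prefix "uqa" already present; 4 new (c, b, t, j)
  "uqazhwmemnl" → prefix "uqazhwmemn" already present; 1 new (l)
  "uqazhhhki" → prefix "uqazh" already present; 4 new (h, h, k, i)
  "uqazhwmemyi" → prefix "uqazhwmemy" already present; 1 new (i)
Total nodes = 11 + 9 + 3 + 2 + 3 + 1 + 1 + 1 + 1 + 3 + 4 + 1 + 4 + 1 = 45

45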